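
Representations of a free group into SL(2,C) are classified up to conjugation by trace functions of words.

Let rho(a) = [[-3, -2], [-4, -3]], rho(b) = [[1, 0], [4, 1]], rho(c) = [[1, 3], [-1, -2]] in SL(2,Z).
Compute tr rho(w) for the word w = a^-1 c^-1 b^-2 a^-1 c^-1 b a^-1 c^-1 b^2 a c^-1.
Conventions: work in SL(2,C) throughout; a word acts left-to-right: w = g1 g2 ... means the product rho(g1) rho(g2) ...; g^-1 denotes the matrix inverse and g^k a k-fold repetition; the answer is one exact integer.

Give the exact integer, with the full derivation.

2149951

rho(a^-1) = [[-3, 2], [4, -3]]
... * rho(c^-1) = [[-2, -3], [1, 1]]  ->  [[8, 11], [-11, -15]]
... * rho(b^-1) = [[1, 0], [-4, 1]]  ->  [[-36, 11], [49, -15]]
... * rho(b^-1) = [[1, 0], [-4, 1]]  ->  [[-80, 11], [109, -15]]
... * rho(a^-1) = [[-3, 2], [4, -3]]  ->  [[284, -193], [-387, 263]]
... * rho(c^-1) = [[-2, -3], [1, 1]]  ->  [[-761, -1045], [1037, 1424]]
... * rho(b) = [[1, 0], [4, 1]]  ->  [[-4941, -1045], [6733, 1424]]
... * rho(a^-1) = [[-3, 2], [4, -3]]  ->  [[10643, -6747], [-14503, 9194]]
... * rho(c^-1) = [[-2, -3], [1, 1]]  ->  [[-28033, -38676], [38200, 52703]]
... * rho(b) = [[1, 0], [4, 1]]  ->  [[-182737, -38676], [249012, 52703]]
... * rho(b) = [[1, 0], [4, 1]]  ->  [[-337441, -38676], [459824, 52703]]
... * rho(a) = [[-3, -2], [-4, -3]]  ->  [[1167027, 790910], [-1590284, -1077757]]
... * rho(c^-1) = [[-2, -3], [1, 1]]  ->  [[-1543144, -2710171], [2102811, 3693095]]
tr = -1543144 + 3693095 = 2149951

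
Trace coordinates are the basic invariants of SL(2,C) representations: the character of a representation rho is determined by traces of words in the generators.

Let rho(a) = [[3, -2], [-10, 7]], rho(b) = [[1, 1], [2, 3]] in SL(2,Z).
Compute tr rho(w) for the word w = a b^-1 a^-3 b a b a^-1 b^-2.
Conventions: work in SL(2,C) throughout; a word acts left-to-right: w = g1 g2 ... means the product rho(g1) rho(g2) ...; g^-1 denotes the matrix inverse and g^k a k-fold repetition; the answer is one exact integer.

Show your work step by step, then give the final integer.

rho(a) = [[3, -2], [-10, 7]]
... * rho(b^-1) = [[3, -1], [-2, 1]]  ->  [[13, -5], [-44, 17]]
... * rho(a^-1) = [[7, 2], [10, 3]]  ->  [[41, 11], [-138, -37]]
... * rho(a^-1) = [[7, 2], [10, 3]]  ->  [[397, 115], [-1336, -387]]
... * rho(a^-1) = [[7, 2], [10, 3]]  ->  [[3929, 1139], [-13222, -3833]]
... * rho(b) = [[1, 1], [2, 3]]  ->  [[6207, 7346], [-20888, -24721]]
... * rho(a) = [[3, -2], [-10, 7]]  ->  [[-54839, 39008], [184546, -131271]]
... * rho(b) = [[1, 1], [2, 3]]  ->  [[23177, 62185], [-77996, -209267]]
... * rho(a^-1) = [[7, 2], [10, 3]]  ->  [[784089, 232909], [-2638642, -783793]]
... * rho(b^-1) = [[3, -1], [-2, 1]]  ->  [[1886449, -551180], [-6348340, 1854849]]
... * rho(b^-1) = [[3, -1], [-2, 1]]  ->  [[6761707, -2437629], [-22754718, 8203189]]
tr = 6761707 + 8203189 = 14964896

14964896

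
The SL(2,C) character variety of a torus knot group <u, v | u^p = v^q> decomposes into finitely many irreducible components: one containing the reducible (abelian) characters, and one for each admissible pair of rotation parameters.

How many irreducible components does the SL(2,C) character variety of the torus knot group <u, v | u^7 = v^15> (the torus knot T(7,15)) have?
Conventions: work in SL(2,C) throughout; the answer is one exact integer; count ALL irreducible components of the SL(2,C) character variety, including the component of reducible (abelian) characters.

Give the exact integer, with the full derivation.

43

For T(7,15): irreducibility forces the central element u^7 = v^15 to one of +I, -I.
This locks tr(u) to 2*cos(pi*alpha/7), alpha in 1..6, and tr(v) to 2*cos(pi*beta/15), beta in 1..14, on each component of irreducible characters.
The two central values (-1)^alpha I and (-1)^beta I must be the same matrix, so alpha and beta share a parity.
Enumerate parity-matched pairs: 3*7 odd-odd plus 3*7 even-even gives 42.
That is 42 components of irreducible characters, and with the reducible (abelian) component the total is 43.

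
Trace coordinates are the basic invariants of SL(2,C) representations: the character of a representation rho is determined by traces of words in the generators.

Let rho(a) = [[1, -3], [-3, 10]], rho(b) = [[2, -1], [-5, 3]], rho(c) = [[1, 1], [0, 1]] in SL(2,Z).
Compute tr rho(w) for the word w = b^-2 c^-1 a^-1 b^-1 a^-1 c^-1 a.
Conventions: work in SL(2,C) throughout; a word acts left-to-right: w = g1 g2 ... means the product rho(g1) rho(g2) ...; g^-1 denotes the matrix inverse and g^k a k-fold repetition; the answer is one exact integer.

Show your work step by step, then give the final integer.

-82145

rho(b^-1) = [[3, 1], [5, 2]]
... * rho(b^-1) = [[3, 1], [5, 2]]  ->  [[14, 5], [25, 9]]
... * rho(c^-1) = [[1, -1], [0, 1]]  ->  [[14, -9], [25, -16]]
... * rho(a^-1) = [[10, 3], [3, 1]]  ->  [[113, 33], [202, 59]]
... * rho(b^-1) = [[3, 1], [5, 2]]  ->  [[504, 179], [901, 320]]
... * rho(a^-1) = [[10, 3], [3, 1]]  ->  [[5577, 1691], [9970, 3023]]
... * rho(c^-1) = [[1, -1], [0, 1]]  ->  [[5577, -3886], [9970, -6947]]
... * rho(a) = [[1, -3], [-3, 10]]  ->  [[17235, -55591], [30811, -99380]]
tr = 17235 + -99380 = -82145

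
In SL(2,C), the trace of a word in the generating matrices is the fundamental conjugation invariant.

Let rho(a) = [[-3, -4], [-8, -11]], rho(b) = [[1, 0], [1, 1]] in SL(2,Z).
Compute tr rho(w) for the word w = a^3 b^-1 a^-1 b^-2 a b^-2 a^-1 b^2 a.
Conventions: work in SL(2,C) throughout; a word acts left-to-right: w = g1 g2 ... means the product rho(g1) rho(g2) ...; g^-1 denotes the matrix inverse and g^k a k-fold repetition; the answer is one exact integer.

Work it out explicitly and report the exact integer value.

5437206

rho(a) = [[-3, -4], [-8, -11]]
... * rho(a) = [[-3, -4], [-8, -11]]  ->  [[41, 56], [112, 153]]
... * rho(a) = [[-3, -4], [-8, -11]]  ->  [[-571, -780], [-1560, -2131]]
... * rho(b^-1) = [[1, 0], [-1, 1]]  ->  [[209, -780], [571, -2131]]
... * rho(a^-1) = [[-11, 4], [8, -3]]  ->  [[-8539, 3176], [-23329, 8677]]
... * rho(b^-1) = [[1, 0], [-1, 1]]  ->  [[-11715, 3176], [-32006, 8677]]
... * rho(b^-1) = [[1, 0], [-1, 1]]  ->  [[-14891, 3176], [-40683, 8677]]
... * rho(a) = [[-3, -4], [-8, -11]]  ->  [[19265, 24628], [52633, 67285]]
... * rho(b^-1) = [[1, 0], [-1, 1]]  ->  [[-5363, 24628], [-14652, 67285]]
... * rho(b^-1) = [[1, 0], [-1, 1]]  ->  [[-29991, 24628], [-81937, 67285]]
... * rho(a^-1) = [[-11, 4], [8, -3]]  ->  [[526925, -193848], [1439587, -529603]]
... * rho(b) = [[1, 0], [1, 1]]  ->  [[333077, -193848], [909984, -529603]]
... * rho(b) = [[1, 0], [1, 1]]  ->  [[139229, -193848], [380381, -529603]]
... * rho(a) = [[-3, -4], [-8, -11]]  ->  [[1133097, 1575412], [3095681, 4304109]]
tr = 1133097 + 4304109 = 5437206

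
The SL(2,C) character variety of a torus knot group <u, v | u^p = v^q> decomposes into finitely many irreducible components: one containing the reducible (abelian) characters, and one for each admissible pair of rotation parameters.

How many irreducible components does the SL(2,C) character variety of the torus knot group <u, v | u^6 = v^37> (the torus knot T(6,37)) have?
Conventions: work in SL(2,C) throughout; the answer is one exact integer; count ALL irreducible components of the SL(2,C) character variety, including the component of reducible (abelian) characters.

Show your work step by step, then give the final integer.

91

Gamma = < u, v | u^6 = v^37 > (torus knot T(6,37)); the central element u^6 = v^37 acts as +I or -I in any irreducible SL(2,C) representation.
This locks tr(u) to 2*cos(pi*alpha/6), alpha in 1..5, and tr(v) to 2*cos(pi*beta/37), beta in 1..36, on each component of irreducible characters.
Consistency of u^6 = (-1)^alpha I with v^37 = (-1)^beta I forces alpha = beta (mod 2).
Enumerate parity-matched pairs: 3*18 odd-odd plus 2*18 even-even gives 90.
components with irreducible characters: 90; plus the single component of reducible (abelian) characters: total 91.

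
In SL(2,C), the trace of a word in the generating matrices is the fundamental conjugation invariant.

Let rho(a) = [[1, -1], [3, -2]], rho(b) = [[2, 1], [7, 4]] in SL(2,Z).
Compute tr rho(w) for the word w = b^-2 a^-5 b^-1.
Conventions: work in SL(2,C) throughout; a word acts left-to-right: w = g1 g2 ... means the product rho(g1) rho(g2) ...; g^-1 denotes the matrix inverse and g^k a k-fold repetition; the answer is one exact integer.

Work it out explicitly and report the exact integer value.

146

rho(b^-1) = [[4, -1], [-7, 2]]
... * rho(b^-1) = [[4, -1], [-7, 2]]  ->  [[23, -6], [-42, 11]]
... * rho(a^-1) = [[-2, 1], [-3, 1]]  ->  [[-28, 17], [51, -31]]
... * rho(a^-1) = [[-2, 1], [-3, 1]]  ->  [[5, -11], [-9, 20]]
... * rho(a^-1) = [[-2, 1], [-3, 1]]  ->  [[23, -6], [-42, 11]]
... * rho(a^-1) = [[-2, 1], [-3, 1]]  ->  [[-28, 17], [51, -31]]
... * rho(a^-1) = [[-2, 1], [-3, 1]]  ->  [[5, -11], [-9, 20]]
... * rho(b^-1) = [[4, -1], [-7, 2]]  ->  [[97, -27], [-176, 49]]
tr = 97 + 49 = 146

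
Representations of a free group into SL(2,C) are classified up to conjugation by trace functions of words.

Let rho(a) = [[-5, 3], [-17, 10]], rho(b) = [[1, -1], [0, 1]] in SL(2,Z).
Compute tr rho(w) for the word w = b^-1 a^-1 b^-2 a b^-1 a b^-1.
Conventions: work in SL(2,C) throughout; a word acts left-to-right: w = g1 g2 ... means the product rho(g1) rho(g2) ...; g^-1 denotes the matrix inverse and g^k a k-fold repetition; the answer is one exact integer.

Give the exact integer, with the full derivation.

rho(b^-1) = [[1, 1], [0, 1]]
... * rho(a^-1) = [[10, -3], [17, -5]]  ->  [[27, -8], [17, -5]]
... * rho(b^-1) = [[1, 1], [0, 1]]  ->  [[27, 19], [17, 12]]
... * rho(b^-1) = [[1, 1], [0, 1]]  ->  [[27, 46], [17, 29]]
... * rho(a) = [[-5, 3], [-17, 10]]  ->  [[-917, 541], [-578, 341]]
... * rho(b^-1) = [[1, 1], [0, 1]]  ->  [[-917, -376], [-578, -237]]
... * rho(a) = [[-5, 3], [-17, 10]]  ->  [[10977, -6511], [6919, -4104]]
... * rho(b^-1) = [[1, 1], [0, 1]]  ->  [[10977, 4466], [6919, 2815]]
tr = 10977 + 2815 = 13792

13792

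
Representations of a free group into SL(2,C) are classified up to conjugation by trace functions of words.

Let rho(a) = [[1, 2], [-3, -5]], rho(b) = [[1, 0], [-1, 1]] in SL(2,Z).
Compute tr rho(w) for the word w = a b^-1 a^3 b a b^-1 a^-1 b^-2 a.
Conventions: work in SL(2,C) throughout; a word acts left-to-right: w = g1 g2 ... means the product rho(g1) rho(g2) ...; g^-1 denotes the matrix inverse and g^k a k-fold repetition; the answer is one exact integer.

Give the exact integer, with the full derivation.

4250

rho(a) = [[1, 2], [-3, -5]]
... * rho(b^-1) = [[1, 0], [1, 1]]  ->  [[3, 2], [-8, -5]]
... * rho(a) = [[1, 2], [-3, -5]]  ->  [[-3, -4], [7, 9]]
... * rho(a) = [[1, 2], [-3, -5]]  ->  [[9, 14], [-20, -31]]
... * rho(a) = [[1, 2], [-3, -5]]  ->  [[-33, -52], [73, 115]]
... * rho(b) = [[1, 0], [-1, 1]]  ->  [[19, -52], [-42, 115]]
... * rho(a) = [[1, 2], [-3, -5]]  ->  [[175, 298], [-387, -659]]
... * rho(b^-1) = [[1, 0], [1, 1]]  ->  [[473, 298], [-1046, -659]]
... * rho(a^-1) = [[-5, -2], [3, 1]]  ->  [[-1471, -648], [3253, 1433]]
... * rho(b^-1) = [[1, 0], [1, 1]]  ->  [[-2119, -648], [4686, 1433]]
... * rho(b^-1) = [[1, 0], [1, 1]]  ->  [[-2767, -648], [6119, 1433]]
... * rho(a) = [[1, 2], [-3, -5]]  ->  [[-823, -2294], [1820, 5073]]
tr = -823 + 5073 = 4250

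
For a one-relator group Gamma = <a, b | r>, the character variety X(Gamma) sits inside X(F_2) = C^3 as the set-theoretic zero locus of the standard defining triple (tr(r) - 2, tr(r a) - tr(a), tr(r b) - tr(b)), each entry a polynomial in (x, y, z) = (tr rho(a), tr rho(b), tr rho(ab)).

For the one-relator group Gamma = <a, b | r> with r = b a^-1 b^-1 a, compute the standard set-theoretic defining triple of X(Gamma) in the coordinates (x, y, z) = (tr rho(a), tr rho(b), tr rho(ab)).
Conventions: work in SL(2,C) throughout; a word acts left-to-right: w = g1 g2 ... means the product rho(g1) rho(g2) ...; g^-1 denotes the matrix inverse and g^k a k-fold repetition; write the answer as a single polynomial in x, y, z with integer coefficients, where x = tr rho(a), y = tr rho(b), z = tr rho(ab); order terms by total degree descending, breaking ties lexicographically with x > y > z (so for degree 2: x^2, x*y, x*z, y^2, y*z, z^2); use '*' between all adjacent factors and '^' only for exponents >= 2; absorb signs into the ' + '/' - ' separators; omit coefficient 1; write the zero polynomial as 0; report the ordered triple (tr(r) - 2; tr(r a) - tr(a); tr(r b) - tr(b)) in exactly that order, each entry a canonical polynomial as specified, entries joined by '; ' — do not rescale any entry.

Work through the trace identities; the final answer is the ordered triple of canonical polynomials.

trace(b a b) = trace(b) trace(a b) - trace(a)   [square of b] = y*z - x
reduce: trace(b a b a) = trace(b a) trace(b a) - trace(1)   [split at a repeated b] = z^2 - 2
trace(a b a^-1 b) = trace(b a b) trace(a) - trace(b a b a)   [inverse elimination on a] = x*y*z - x^2 - z^2 + 2
trace(b a^-1 b^-1 a) = trace(a b a^-1) trace(b) - trace(a b a^-1 b)   [inverse elimination on b] = -x*y*z + x^2 + y^2 + z^2 - 2
reduce: trace(b^2) = trace(b) trace(b) - trace(1)  (reduce the b square) = y^2 - 2
so trace(b a^2 b) = trace(a) trace(b^2 a) - trace(b^2)  (reduce the a square) = x*y*z - x^2 - y^2 + 2
so trace(b a^2 b a) = trace(a) trace(b a b a) - trace(b a b)  (reduce the a square) = x*z^2 - y*z - x
reduce: trace(a^2 b a^-1 b) = trace(b a^2 b) trace(a) - trace(b a^2 b a)  (eliminate a^-1) = x^2*y*z - x^3 - x*y^2 - x*z^2 + y*z + 3*x
trace(b a^-1 b^-1 a^2) = trace(a^2 b a^-1) trace(b) - trace(a^2 b a^-1 b)  (eliminate b^-1) = -x^2*y*z + x^3 + x*y^2 + x*z^2 - 3*x
trace(a b a) = trace(a) trace(b a) - trace(b) = x*z - y
so trace(a b^2 a b) = trace(b) trace(a b a b) - trace(a b a) = y*z^2 - x*z - y
reduce: trace(b^-1 a b^2 a) = trace(a b^2 a) trace(b) - trace(a b^2 a b) = x*y^2*z - x^2*y - y^3 - y*z^2 + x*z + 3*y
trace(b a^-1 b^-1 a b) = trace(b^-1 a b^2) trace(a) - trace(b^-1 a b^2 a) = -x*y^2*z + x^2*y + y^3 + y*z^2 - 3*y
assemble the triple (trace(r) - 2; trace(r a) - x; trace(r b) - y)

-x*y*z + x^2 + y^2 + z^2 - 4; -x^2*y*z + x^3 + x*y^2 + x*z^2 - 4*x; -x*y^2*z + x^2*y + y^3 + y*z^2 - 4*y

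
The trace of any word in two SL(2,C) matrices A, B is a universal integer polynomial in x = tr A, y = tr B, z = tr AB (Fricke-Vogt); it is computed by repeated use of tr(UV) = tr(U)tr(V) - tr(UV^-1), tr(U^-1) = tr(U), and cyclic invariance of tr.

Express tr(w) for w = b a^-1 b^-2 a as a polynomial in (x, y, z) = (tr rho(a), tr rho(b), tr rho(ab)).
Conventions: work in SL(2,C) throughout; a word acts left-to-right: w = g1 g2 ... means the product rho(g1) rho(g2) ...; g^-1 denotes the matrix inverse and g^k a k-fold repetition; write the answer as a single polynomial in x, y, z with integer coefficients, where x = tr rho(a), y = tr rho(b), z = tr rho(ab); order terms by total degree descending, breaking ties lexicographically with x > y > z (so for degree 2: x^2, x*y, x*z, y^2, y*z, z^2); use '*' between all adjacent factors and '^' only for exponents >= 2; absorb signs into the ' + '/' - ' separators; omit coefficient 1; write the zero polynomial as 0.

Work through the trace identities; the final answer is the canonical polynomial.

-x*y^2*z + x^2*y + y^3 + y*z^2 - 3*y

trace(a b a) = trace(a) * trace(b a) - trace(b)  (reduce the a square) = x*z - y
trace(a b a b) = trace(a b) * trace(a b) - trace(1)  (split on a) = z^2 - 2
trace(b^-1 a b a) = trace(a b a) * trace(b) - trace(a b a b)  (eliminate b^-1) = x*y*z - y^2 - z^2 + 2
trace(b^-1 a b a^-1) = trace(b^-1 a b) * trace(a) - trace(b^-1 a b a)  (eliminate a^-1) = -x*y*z + x^2 + y^2 + z^2 - 2
trace(b a^-1 b^-2 a) = trace(b^-1 a b a^-1) * trace(b) - trace(b^-1 a b a^-1 b)  (eliminate b^-1) = -x*y^2*z + x^2*y + y^3 + y*z^2 - 3*y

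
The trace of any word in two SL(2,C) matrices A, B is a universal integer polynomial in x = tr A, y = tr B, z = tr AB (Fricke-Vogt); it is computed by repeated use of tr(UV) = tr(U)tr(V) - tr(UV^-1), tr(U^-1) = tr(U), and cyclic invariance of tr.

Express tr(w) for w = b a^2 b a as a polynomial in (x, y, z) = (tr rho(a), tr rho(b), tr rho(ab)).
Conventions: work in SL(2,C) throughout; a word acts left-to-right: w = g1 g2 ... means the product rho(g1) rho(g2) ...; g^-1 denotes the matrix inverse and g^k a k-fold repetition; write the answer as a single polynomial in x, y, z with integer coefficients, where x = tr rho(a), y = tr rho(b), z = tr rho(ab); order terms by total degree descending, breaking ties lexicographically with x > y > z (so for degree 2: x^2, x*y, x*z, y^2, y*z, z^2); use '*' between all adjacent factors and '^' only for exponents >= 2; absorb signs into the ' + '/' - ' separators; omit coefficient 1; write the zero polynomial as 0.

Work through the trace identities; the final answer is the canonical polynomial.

x*z^2 - y*z - x

tr(b a b a) = tr(b a) * tr(b a) - tr(1)  (split on b) = z^2 - 2
tr(b a b) = tr(b) * tr(a b) - tr(a)  (reduce the b square) = y*z - x
tr(b a^2 b a) = tr(a) * tr(b a b a) - tr(b a b)  (reduce the a square) = x*z^2 - y*z - x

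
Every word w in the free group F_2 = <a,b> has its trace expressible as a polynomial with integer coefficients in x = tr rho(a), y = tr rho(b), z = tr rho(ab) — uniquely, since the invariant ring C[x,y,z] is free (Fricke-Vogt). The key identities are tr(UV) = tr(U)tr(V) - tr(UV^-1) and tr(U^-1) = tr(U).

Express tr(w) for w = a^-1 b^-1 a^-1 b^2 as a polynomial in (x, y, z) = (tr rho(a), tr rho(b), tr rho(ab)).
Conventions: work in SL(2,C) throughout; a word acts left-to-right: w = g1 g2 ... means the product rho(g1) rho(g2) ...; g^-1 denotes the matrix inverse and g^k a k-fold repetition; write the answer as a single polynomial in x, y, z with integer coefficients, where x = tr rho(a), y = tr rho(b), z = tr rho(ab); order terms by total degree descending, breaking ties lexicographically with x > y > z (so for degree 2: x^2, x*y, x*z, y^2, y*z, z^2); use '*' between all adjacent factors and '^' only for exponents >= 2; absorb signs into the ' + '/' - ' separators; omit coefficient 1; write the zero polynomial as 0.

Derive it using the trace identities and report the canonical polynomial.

x*y^2*z - y^3 - y*z^2 - x*z + 3*y

tr(a^-1 b) = tr(b)*tr(a) - tr(b a) = x*y - z
and tr(b^2) = tr(b)*tr(b) - tr(1) = y^2 - 2
and tr(b a b) = tr(b)*tr(a b) - tr(a) = y*z - x
and tr(b^2 a b) = tr(b)*tr(b a b) - tr(b a) = y^2*z - x*y - z
tr(a b a b) = tr(a b)*tr(a b) - tr(1)   [split at repeated a] = z^2 - 2
and tr(a b a) = tr(a)*tr(b a) - tr(b) = x*z - y
and tr(b^2 a b a) = tr(b)*tr(a b a b) - tr(a b a) = y*z^2 - x*z - y
tr(a^-1 b^2 a b) = tr(b^2 a b)*tr(a) - tr(b^2 a b a) = x*y^2*z - x^2*y - y*z^2 + y
and tr(b^-1 a^-1 b^2 a) = tr(a^-1 b^2 a)*tr(b) - tr(a^-1 b^2 a b) = -x*y^2*z + x^2*y + y^3 + y*z^2 - 3*y
next, tr(a^-1 b^-1 a^-1 b^2) = tr(b^-1 a^-1 b^2)*tr(a) - tr(b^-1 a^-1 b^2 a) = x*y^2*z - y^3 - y*z^2 - x*z + 3*y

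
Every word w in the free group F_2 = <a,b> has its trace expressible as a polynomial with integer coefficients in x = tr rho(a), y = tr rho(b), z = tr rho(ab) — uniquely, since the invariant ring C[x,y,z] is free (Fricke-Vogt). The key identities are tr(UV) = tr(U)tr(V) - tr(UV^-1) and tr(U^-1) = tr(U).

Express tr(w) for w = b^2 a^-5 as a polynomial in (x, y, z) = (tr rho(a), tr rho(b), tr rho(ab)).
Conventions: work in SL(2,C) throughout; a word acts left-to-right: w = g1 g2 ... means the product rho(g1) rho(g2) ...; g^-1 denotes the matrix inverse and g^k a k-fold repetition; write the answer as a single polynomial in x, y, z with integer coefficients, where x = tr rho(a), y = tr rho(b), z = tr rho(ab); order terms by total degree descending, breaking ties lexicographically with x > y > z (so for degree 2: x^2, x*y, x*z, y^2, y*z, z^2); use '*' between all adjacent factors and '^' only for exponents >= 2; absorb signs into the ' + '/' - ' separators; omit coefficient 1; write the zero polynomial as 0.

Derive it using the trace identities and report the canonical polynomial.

tr(b^2) = tr(b)*tr(b) - tr(1)  (reduce the b square) = y^2 - 2
tr(b^2 a) = tr(b)*tr(a b) - tr(a)  (reduce the b square) = y*z - x
tr(a^-1 b^2) = tr(b^2)*tr(a) - tr(b^2 a)  (eliminate a^-1) = x*y^2 - y*z - x
tr(a^-1 b^2 a^-1) = tr(a^-1 b^2)*tr(a) - tr(a^-1 b^2 a)  (eliminate a^-1) = x^2*y^2 - x*y*z - x^2 - y^2 + 2
tr(a^-1 b^2 a^-2) = tr(a^-1 b^2 a^-1)*tr(a) - tr(a^-1 b^2)  (eliminate a^-1) = x^3*y^2 - x^2*y*z - x^3 - 2*x*y^2 + y*z + 3*x
tr(a^-2 b^2 a^-2) = tr(a^-1 b^2 a^-2)*tr(a) - tr(a^-1 b^2 a^-1)  (eliminate a^-1) = x^4*y^2 - x^3*y*z - x^4 - 3*x^2*y^2 + 2*x*y*z + 4*x^2 + y^2 - 2
tr(b^2 a^-5) = tr(a^-2 b^2 a^-2)*tr(a) - tr(a^-2 b^2 a^-1)  (eliminate a^-1) = x^5*y^2 - x^4*y*z - x^5 - 4*x^3*y^2 + 3*x^2*y*z + 5*x^3 + 3*x*y^2 - y*z - 5*x

x^5*y^2 - x^4*y*z - x^5 - 4*x^3*y^2 + 3*x^2*y*z + 5*x^3 + 3*x*y^2 - y*z - 5*x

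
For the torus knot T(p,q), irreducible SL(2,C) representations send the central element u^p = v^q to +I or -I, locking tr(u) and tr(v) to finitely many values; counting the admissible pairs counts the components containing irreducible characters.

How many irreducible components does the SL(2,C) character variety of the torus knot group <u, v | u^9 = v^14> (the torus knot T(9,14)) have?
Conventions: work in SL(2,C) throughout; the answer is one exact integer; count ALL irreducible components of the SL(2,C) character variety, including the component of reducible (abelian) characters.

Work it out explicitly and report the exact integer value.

For T(9,14): irreducibility forces the central element u^9 = v^14 to one of +I, -I.
This locks tr(u) to 2*cos(pi*alpha/9), alpha in 1..8, and tr(v) to 2*cos(pi*beta/14), beta in 1..13, on each component of irreducible characters.
Consistency of u^9 = (-1)^alpha I with v^14 = (-1)^beta I forces alpha = beta (mod 2).
count pairs: odd alpha (4 choices) x odd beta (7), plus even alpha (4) x even beta (6): 4*7 + 4*6 = 52.
components with irreducible characters: 52; plus the single component of reducible (abelian) characters: total 53.

53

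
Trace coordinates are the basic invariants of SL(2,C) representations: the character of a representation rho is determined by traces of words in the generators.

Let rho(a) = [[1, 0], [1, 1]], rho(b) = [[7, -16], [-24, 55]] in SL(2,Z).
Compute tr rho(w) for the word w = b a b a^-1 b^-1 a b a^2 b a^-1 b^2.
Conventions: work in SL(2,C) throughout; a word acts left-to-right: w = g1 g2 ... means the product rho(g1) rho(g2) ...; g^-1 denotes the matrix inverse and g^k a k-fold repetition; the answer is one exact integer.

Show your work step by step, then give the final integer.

rho(b) = [[7, -16], [-24, 55]]
... * rho(a) = [[1, 0], [1, 1]]  ->  [[-9, -16], [31, 55]]
... * rho(b) = [[7, -16], [-24, 55]]  ->  [[321, -736], [-1103, 2529]]
... * rho(a^-1) = [[1, 0], [-1, 1]]  ->  [[1057, -736], [-3632, 2529]]
... * rho(b^-1) = [[55, 16], [24, 7]]  ->  [[40471, 11760], [-139064, -40409]]
... * rho(a) = [[1, 0], [1, 1]]  ->  [[52231, 11760], [-179473, -40409]]
... * rho(b) = [[7, -16], [-24, 55]]  ->  [[83377, -188896], [-286495, 649073]]
... * rho(a) = [[1, 0], [1, 1]]  ->  [[-105519, -188896], [362578, 649073]]
... * rho(a) = [[1, 0], [1, 1]]  ->  [[-294415, -188896], [1011651, 649073]]
... * rho(b) = [[7, -16], [-24, 55]]  ->  [[2472599, -5678640], [-8496195, 19512599]]
... * rho(a^-1) = [[1, 0], [-1, 1]]  ->  [[8151239, -5678640], [-28008794, 19512599]]
... * rho(b) = [[7, -16], [-24, 55]]  ->  [[193346033, -442745024], [-664363934, 1521333649]]
... * rho(b) = [[7, -16], [-24, 55]]  ->  [[11979302807, -27444512848], [-41162555114, 94303173639]]
tr = 11979302807 + 94303173639 = 106282476446

106282476446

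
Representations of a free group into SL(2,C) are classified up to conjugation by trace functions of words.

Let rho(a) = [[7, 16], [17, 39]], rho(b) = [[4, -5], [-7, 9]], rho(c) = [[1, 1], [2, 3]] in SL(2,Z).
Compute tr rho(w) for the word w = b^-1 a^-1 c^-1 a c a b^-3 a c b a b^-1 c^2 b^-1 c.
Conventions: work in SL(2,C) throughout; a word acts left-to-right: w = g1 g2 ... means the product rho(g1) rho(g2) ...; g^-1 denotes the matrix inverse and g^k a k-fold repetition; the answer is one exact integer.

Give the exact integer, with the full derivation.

63015039898970306

rho(b^-1) = [[9, 5], [7, 4]]
... * rho(a^-1) = [[39, -16], [-17, 7]]  ->  [[266, -109], [205, -84]]
... * rho(c^-1) = [[3, -1], [-2, 1]]  ->  [[1016, -375], [783, -289]]
... * rho(a) = [[7, 16], [17, 39]]  ->  [[737, 1631], [568, 1257]]
... * rho(c) = [[1, 1], [2, 3]]  ->  [[3999, 5630], [3082, 4339]]
... * rho(a) = [[7, 16], [17, 39]]  ->  [[123703, 283554], [95337, 218533]]
... * rho(b^-1) = [[9, 5], [7, 4]]  ->  [[3098205, 1752731], [2387764, 1350817]]
... * rho(b^-1) = [[9, 5], [7, 4]]  ->  [[40152962, 22501949], [30945595, 17342088]]
... * rho(b^-1) = [[9, 5], [7, 4]]  ->  [[518890301, 290772606], [399904971, 224096327]]
... * rho(a) = [[7, 16], [17, 39]]  ->  [[8575366409, 19642376450], [6608972356, 15138236289]]
... * rho(c) = [[1, 1], [2, 3]]  ->  [[47860119309, 67502495759], [36885444934, 52023681223]]
... * rho(b) = [[4, -5], [-7, 9]]  ->  [[-281076993077, 368221865286], [-216623988825, 283785906337]]
... * rho(a) = [[7, 16], [17, 39]]  ->  [[4292232758323, 9863420856922], [3307992485954, 7601666525943]]
... * rho(b^-1) = [[9, 5], [7, 4]]  ->  [[107674040823361, 60914847219303], [82983598055187, 46946628533542]]
... * rho(c) = [[1, 1], [2, 3]]  ->  [[229503735261967, 290418582481270], [176876855122271, 223823483655813]]
... * rho(c) = [[1, 1], [2, 3]]  ->  [[810340900224507, 1100759482705777], [624523822433897, 848347306089710]]
... * rho(b^-1) = [[9, 5], [7, 4]]  ->  [[14998384480961002, 8454742431945643], [11559145544533043, 6516008336528325]]
... * rho(c) = [[1, 1], [2, 3]]  ->  [[31907869344852288, 40362611776797931], [24591162217589693, 31107170554118018]]
tr = 31907869344852288 + 31107170554118018 = 63015039898970306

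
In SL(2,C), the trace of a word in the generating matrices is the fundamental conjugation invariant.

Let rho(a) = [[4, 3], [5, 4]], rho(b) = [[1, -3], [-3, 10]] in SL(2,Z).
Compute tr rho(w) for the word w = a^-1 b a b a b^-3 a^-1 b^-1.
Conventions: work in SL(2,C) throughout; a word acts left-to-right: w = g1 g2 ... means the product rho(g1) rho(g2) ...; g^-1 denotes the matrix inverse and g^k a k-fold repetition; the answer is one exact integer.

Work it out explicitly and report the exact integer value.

-56591881

rho(a^-1) = [[4, -3], [-5, 4]]
... * rho(b) = [[1, -3], [-3, 10]]  ->  [[13, -42], [-17, 55]]
... * rho(a) = [[4, 3], [5, 4]]  ->  [[-158, -129], [207, 169]]
... * rho(b) = [[1, -3], [-3, 10]]  ->  [[229, -816], [-300, 1069]]
... * rho(a) = [[4, 3], [5, 4]]  ->  [[-3164, -2577], [4145, 3376]]
... * rho(b^-1) = [[10, 3], [3, 1]]  ->  [[-39371, -12069], [51578, 15811]]
... * rho(b^-1) = [[10, 3], [3, 1]]  ->  [[-429917, -130182], [563213, 170545]]
... * rho(b^-1) = [[10, 3], [3, 1]]  ->  [[-4689716, -1419933], [6143765, 1860184]]
... * rho(a^-1) = [[4, -3], [-5, 4]]  ->  [[-11659199, 8389416], [15274140, -10990559]]
... * rho(b^-1) = [[10, 3], [3, 1]]  ->  [[-91423742, -26588181], [119769723, 34831861]]
tr = -91423742 + 34831861 = -56591881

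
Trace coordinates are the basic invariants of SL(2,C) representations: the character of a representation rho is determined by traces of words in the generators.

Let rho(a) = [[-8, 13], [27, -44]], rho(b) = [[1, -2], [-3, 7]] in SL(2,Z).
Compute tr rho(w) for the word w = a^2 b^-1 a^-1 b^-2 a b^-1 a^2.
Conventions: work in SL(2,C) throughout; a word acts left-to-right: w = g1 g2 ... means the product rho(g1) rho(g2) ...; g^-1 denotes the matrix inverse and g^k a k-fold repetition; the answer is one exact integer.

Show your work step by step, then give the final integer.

rho(a) = [[-8, 13], [27, -44]]
... * rho(a) = [[-8, 13], [27, -44]]  ->  [[415, -676], [-1404, 2287]]
... * rho(b^-1) = [[7, 2], [3, 1]]  ->  [[877, 154], [-2967, -521]]
... * rho(a^-1) = [[-44, -13], [-27, -8]]  ->  [[-42746, -12633], [144615, 42739]]
... * rho(b^-1) = [[7, 2], [3, 1]]  ->  [[-337121, -98125], [1140522, 331969]]
... * rho(b^-1) = [[7, 2], [3, 1]]  ->  [[-2654222, -772367], [8979561, 2613013]]
... * rho(a) = [[-8, 13], [27, -44]]  ->  [[379867, -520738], [-1285137, 1761721]]
... * rho(b^-1) = [[7, 2], [3, 1]]  ->  [[1096855, 238996], [-3710796, -808553]]
... * rho(a) = [[-8, 13], [27, -44]]  ->  [[-2321948, 3743291], [7855437, -12664016]]
... * rho(a) = [[-8, 13], [27, -44]]  ->  [[119644441, -194890128], [-404771928, 659337385]]
tr = 119644441 + 659337385 = 778981826

778981826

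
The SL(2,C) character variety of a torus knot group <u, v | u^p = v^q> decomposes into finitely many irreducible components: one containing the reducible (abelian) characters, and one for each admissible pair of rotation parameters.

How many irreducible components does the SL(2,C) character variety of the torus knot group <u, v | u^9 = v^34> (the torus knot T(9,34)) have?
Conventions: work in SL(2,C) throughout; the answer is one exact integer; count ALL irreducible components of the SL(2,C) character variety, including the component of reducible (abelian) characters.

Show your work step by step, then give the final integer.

Gamma = < u, v | u^9 = v^34 > (torus knot T(9,34)); the central element u^9 = v^34 acts as +I or -I in any irreducible SL(2,C) representation.
On an irreducible component, tr(u) is locked at 2*cos(pi*alpha/9) for some alpha in 1..8, and tr(v) at 2*cos(pi*beta/34) for some beta in 1..33.
u^9 = (-1)^alpha I and v^34 = (-1)^beta I must agree, so alpha and beta have equal parity.
Enumerate parity-matched pairs: 4*17 odd-odd plus 4*16 even-even gives 132.
That is 132 components of irreducible characters, and with the reducible (abelian) component the total is 133.

133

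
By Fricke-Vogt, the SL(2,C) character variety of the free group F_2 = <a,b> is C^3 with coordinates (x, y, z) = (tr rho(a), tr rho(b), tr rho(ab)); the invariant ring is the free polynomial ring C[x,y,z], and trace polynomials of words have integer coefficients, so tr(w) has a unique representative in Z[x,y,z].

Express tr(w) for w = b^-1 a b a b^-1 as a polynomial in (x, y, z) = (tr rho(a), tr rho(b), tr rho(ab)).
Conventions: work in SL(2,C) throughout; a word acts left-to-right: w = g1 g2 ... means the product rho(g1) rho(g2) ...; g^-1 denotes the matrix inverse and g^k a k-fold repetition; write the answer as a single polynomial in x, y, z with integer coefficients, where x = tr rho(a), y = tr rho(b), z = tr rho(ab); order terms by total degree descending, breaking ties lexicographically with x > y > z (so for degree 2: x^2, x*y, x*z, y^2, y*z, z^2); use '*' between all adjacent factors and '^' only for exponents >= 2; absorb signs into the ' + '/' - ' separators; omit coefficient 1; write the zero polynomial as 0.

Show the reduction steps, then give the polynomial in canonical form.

tr(a b a) = tr(a)*tr(b a) - tr(b)   [square of a] = x*z - y
tr(a b a b) = tr(b a)*tr(b a) - tr(1)   [split at a repeated b] = z^2 - 2
reduce: tr(b^-1 a b a) = tr(a b a)*tr(b) - tr(a b a b)   [inverse elimination on b] = x*y*z - y^2 - z^2 + 2
so tr(b^-1 a b a b^-1) = tr(b^-1 a b a)*tr(b) - tr(b^-1 a b a b)   [inverse elimination on b] = x*y^2*z - y^3 - y*z^2 - x*z + 3*y

x*y^2*z - y^3 - y*z^2 - x*z + 3*y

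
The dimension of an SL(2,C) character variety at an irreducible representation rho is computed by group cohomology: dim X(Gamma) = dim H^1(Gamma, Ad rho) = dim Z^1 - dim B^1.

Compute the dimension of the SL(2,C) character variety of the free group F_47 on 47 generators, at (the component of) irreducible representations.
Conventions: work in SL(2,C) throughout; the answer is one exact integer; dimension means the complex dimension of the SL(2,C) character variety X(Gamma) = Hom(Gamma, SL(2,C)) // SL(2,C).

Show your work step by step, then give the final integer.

The free group F_47: 47 generators, no relators.
A cocycle picks one sl_2 vector per generator freely, giving dim Z^1 = 3*47 = 141.
At an irreducible rho the centralizer of the image in sl_2 is 0, so the coboundary map sl_2 -> Z^1 is injective: dim B^1 = 3.
dim H^1 = 141 - 3 = 138, which is dim X.

138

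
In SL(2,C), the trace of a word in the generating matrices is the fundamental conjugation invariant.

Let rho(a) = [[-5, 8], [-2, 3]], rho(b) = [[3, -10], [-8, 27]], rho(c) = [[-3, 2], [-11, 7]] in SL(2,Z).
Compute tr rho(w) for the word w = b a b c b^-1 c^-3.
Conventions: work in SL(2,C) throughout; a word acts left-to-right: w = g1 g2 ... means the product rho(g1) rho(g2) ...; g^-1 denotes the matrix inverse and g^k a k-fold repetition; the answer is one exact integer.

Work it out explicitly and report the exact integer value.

13997018

rho(b) = [[3, -10], [-8, 27]]
... * rho(a) = [[-5, 8], [-2, 3]]  ->  [[5, -6], [-14, 17]]
... * rho(b) = [[3, -10], [-8, 27]]  ->  [[63, -212], [-178, 599]]
... * rho(c) = [[-3, 2], [-11, 7]]  ->  [[2143, -1358], [-6055, 3837]]
... * rho(b^-1) = [[27, 10], [8, 3]]  ->  [[46997, 17356], [-132789, -49039]]
... * rho(c^-1) = [[7, -2], [11, -3]]  ->  [[519895, -146062], [-1468952, 412695]]
... * rho(c^-1) = [[7, -2], [11, -3]]  ->  [[2032583, -601604], [-5743019, 1699819]]
... * rho(c^-1) = [[7, -2], [11, -3]]  ->  [[7610437, -2260354], [-21503124, 6386581]]
tr = 7610437 + 6386581 = 13997018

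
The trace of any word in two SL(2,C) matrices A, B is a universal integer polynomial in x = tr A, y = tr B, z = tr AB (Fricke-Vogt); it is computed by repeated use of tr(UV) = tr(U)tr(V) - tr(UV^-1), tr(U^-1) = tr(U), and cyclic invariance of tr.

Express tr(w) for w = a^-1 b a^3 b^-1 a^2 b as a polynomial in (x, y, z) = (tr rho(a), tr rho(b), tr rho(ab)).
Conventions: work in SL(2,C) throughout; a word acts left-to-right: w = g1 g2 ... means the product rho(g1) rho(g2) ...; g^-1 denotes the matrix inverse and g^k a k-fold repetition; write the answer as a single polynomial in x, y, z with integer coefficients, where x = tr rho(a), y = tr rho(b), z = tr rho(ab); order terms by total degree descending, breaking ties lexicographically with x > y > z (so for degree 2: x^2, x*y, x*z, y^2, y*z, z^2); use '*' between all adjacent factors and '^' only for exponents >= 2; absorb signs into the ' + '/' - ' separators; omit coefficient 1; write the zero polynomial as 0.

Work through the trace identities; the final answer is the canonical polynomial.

x^5*y^2*z - x^6*y - x^4*y^3 - 2*x^4*y*z^2 + x^5*z + x^3*z^3 + 5*x^4*y + x^2*y^3 + 2*x^2*y*z^2 - 4*x^3*z - x*y^2*z - x*z^3 - 5*x^2*y + 2*x*z + y

tr(a^2 b) = tr(a) tr(b a) - tr(b) = x*z - y
tr(a^2) = tr(a) tr(a) - tr(1) = x^2 - 2
tr(b^2 a^2) = tr(b) tr(a^2 b) - tr(a^2) = x*y*z - x^2 - y^2 + 2
apply: tr(b^2 a) = tr(b) tr(a b) - tr(a) = y*z - x
use: tr(a^2 b^2 a) = tr(a) tr(b^2 a^2) - tr(b^2 a) = x^2*y*z - x^3 - x*y^2 - y*z + 3*x
apply: tr(a^3 b^2 a) = tr(a) tr(a^2 b^2 a) - tr(a^2 b^2) = x^3*y*z - x^4 - x^2*y^2 - 2*x*y*z + 4*x^2 + y^2 - 2
tr(a^2 b^2 a^3) = tr(a) tr(a^3 b^2 a) - tr(a^3 b^2) = x^4*y*z - x^5 - x^3*y^2 - 3*x^2*y*z + 5*x^3 + 2*x*y^2 + y*z - 5*x
tr(b a b a) = tr(b a) tr(b a) - tr(1) = z^2 - 2
tr(a^2 b a b) = tr(a) tr(b a b a) - tr(b a b) = x*z^2 - y*z - x
tr(a^2 b a) = tr(a) tr(a b a) - tr(a b) = x^2*z - x*y - z
tr(b^2 a^2 b a) = tr(b) tr(a^2 b a b) - tr(a^2 b a) = x*y*z^2 - x^2*z - y^2*z + z
use: tr(b^3 a) = tr(b) tr(b a b) - tr(b a) = y^2*z - x*y - z
tr(b^2) = tr(b) tr(b) - tr(1) = y^2 - 2
tr(b^3) = tr(b) tr(b^2) - tr(b) = y^3 - 3*y
tr(b^2 a^2 b) = tr(a) tr(b^3 a) - tr(b^3) = x*y^2*z - x^2*y - y^3 - x*z + 3*y
apply: tr(a b a^2 b^2 a) = tr(a) tr(b^2 a^2 b a) - tr(b^2 a^2 b) = x^2*y*z^2 - x^3*z - 2*x*y^2*z + x^2*y + y^3 + 2*x*z - 3*y
tr(b^2 a b a) = tr(b) tr(a b a b) - tr(a b a) = y*z^2 - x*z - y
use: tr(a b a^2 b^2) = tr(a) tr(b^2 a b a) - tr(b^2 a b) = x*y*z^2 - x^2*z - y^2*z + z
use: tr(a^2 b^2 a^3 b) = tr(a) tr(a b a^2 b^2 a) - tr(a b a^2 b^2) = x^3*y*z^2 - x^4*z - 2*x^2*y^2*z + x^3*y + x*y^3 - x*y*z^2 + 3*x^2*z + y^2*z - 3*x*y - z
use: tr(b a^3 b^-1 a^2 b) = tr(a^2 b^2 a^3) tr(b) - tr(a^2 b^2 a^3 b) = x^4*y^2*z - x^5*y - x^3*y^3 - x^3*y*z^2 + x^4*z - x^2*y^2*z + 4*x^3*y + x*y^3 + x*y*z^2 - 3*x^2*z - 2*x*y + z
use: tr(b a b a^3) = tr(a) tr(b a b a^2) - tr(b a b a) = x^2*z^2 - x*y*z - x^2 - z^2 + 2
tr(a^3 b a b a) = tr(a) tr(b a b a^3) - tr(b a b a^2) = x^3*z^2 - x^2*y*z - x^3 - 2*x*z^2 + y*z + 3*x
tr(a^2 b a b a^3) = tr(a) tr(a^3 b a b a) - tr(a^3 b a b) = x^4*z^2 - x^3*y*z - x^4 - 3*x^2*z^2 + 2*x*y*z + 4*x^2 + z^2 - 2
apply: tr(b a b a b a) = tr(b a b a) tr(b a) - tr(a b) = z^3 - 3*z
tr(b a^2 b a b a) = tr(a) tr(b a b a b a) - tr(b a b a b) = x*z^3 - y*z^2 - 2*x*z + y
use: tr(a b a^2 b a b a) = tr(a) tr(b a^2 b a b a) - tr(b a^2 b a b) = x^2*z^3 - 2*x*y*z^2 - x^2*z + y^2*z + x*y - z
tr(a^2 b a b a^3 b) = tr(a) tr(a b a^2 b a b a) - tr(a b a^2 b a b) = x^3*z^3 - 2*x^2*y*z^2 - x^3*z + x*y^2*z - x*z^3 + x^2*y + y*z^2 + x*z - y
apply: tr(b a^3 b^-1 a^2 b a) = tr(a^2 b a b a^3) tr(b) - tr(a^2 b a b a^3 b) = x^4*y*z^2 - x^3*y^2*z - x^3*z^3 - x^4*y - x^2*y*z^2 + x^3*z + x*y^2*z + x*z^3 + 3*x^2*y - x*z - y
apply: tr(a^-1 b a^3 b^-1 a^2 b) = tr(b a^3 b^-1 a^2 b) tr(a) - tr(b a^3 b^-1 a^2 b a) = x^5*y^2*z - x^6*y - x^4*y^3 - 2*x^4*y*z^2 + x^5*z + x^3*z^3 + 5*x^4*y + x^2*y^3 + 2*x^2*y*z^2 - 4*x^3*z - x*y^2*z - x*z^3 - 5*x^2*y + 2*x*z + y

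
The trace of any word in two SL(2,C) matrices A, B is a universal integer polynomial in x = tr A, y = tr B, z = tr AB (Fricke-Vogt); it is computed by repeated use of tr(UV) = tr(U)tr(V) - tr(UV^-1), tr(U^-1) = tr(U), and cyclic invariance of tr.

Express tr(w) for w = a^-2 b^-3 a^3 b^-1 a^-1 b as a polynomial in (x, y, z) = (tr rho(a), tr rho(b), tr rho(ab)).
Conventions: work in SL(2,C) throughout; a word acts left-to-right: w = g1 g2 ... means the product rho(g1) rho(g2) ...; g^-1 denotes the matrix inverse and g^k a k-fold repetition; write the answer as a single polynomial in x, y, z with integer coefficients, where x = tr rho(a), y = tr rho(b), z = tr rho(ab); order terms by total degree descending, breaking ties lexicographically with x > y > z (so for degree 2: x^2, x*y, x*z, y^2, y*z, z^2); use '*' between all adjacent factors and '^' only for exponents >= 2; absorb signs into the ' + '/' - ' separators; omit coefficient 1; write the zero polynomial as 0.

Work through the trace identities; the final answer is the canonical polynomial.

trace(b^2 a) = trace(b)*trace(a b) - trace(a)  (reduce the b square) = y*z - x
trace(b^2) = trace(b)*trace(b) - trace(1)  (reduce the b square) = y^2 - 2
trace(b a^2 b) = trace(a)*trace(b^2 a) - trace(b^2)  (reduce the a square) = x*y*z - x^2 - y^2 + 2
trace(b a b a) = trace(a b)*trace(a b) - trace(1)  (split on a) = z^2 - 2
trace(b a^2 b a) = trace(a)*trace(b a b a) - trace(b a b)  (reduce the a square) = x*z^2 - y*z - x
next, trace(a^2 b a^-1 b) = trace(b a^2 b)*trace(a) - trace(b a^2 b a)  (eliminate a^-1) = x^2*y*z - x^3 - x*y^2 - x*z^2 + y*z + 3*x
trace(b^-1 a^2 b a^-1) = trace(a^2 b a^-1)*trace(b) - trace(a^2 b a^-1 b)  (eliminate b^-1) = -x^2*y*z + x^3 + x*y^2 + x*z^2 - 3*x
next, trace(a^2) = trace(a)*trace(a) - trace(1)  (reduce the a square) = x^2 - 2
trace(a^2 b a^-2 b^-1) = trace(b^-1 a^2 b a^-1)*trace(a) - trace(b^-1 a^2 b)  (eliminate a^-1) = -x^3*y*z + x^4 + x^2*y^2 + x^2*z^2 - 4*x^2 + 2
trace(b^-1 a^2 b a^-2 b^-1) = trace(a^2 b a^-2 b^-1)*trace(b) - trace(a^2 b a^-2)  (eliminate b^-1) = -x^3*y^2*z + x^4*y + x^2*y^3 + x^2*y*z^2 - 4*x^2*y + y
trace(b a^-2 b^-3 a^2) = trace(b^-1 a^2 b a^-2 b^-1)*trace(b) - trace(b^-1 a^2 b a^-2)  (eliminate b^-1) = -x^3*y^3*z + x^4*y^2 + x^2*y^4 + x^2*y^2*z^2 + x^3*y*z - x^4 - 5*x^2*y^2 - x^2*z^2 + 4*x^2 + y^2 - 2
next, trace(b a^3 b) = trace(a)*trace(b^2 a^2) - trace(b^2 a)  (reduce the a square) = x^2*y*z - x^3 - x*y^2 - y*z + 3*x
next, trace(b a^2) = trace(a)*trace(b a) - trace(b)  (reduce the a square) = x*z - y
trace(b a^3) = trace(a)*trace(b a^2) - trace(b a)  (reduce the a square) = x^2*z - x*y - z
trace(b a^3 b^2) = trace(b)*trace(b a^3 b) - trace(b a^3)  (reduce the b square) = x^2*y^2*z - x^3*y - x*y^3 - x^2*z - y^2*z + 4*x*y + z
and trace(b^2 a b a) = trace(b)*trace(a b a b) - trace(a b a)  (reduce the b square) = y*z^2 - x*z - y
next, trace(b^2 a b) = trace(b)*trace(a b^2) - trace(a b)  (reduce the b square) = y^2*z - x*y - z
trace(b^2 a b a^2) = trace(a)*trace(b^2 a b a) - trace(b^2 a b)  (reduce the a square) = x*y*z^2 - x^2*z - y^2*z + z
and trace(b a^3 b^2 a) = trace(a)*trace(b^2 a b a^2) - trace(b^2 a b a)  (reduce the a square) = x^2*y*z^2 - x^3*z - x*y^2*z - y*z^2 + 2*x*z + y
trace(a^3 b^2 a^-1 b) = trace(b a^3 b^2)*trace(a) - trace(b a^3 b^2 a)  (eliminate a^-1) = x^3*y^2*z - x^4*y - x^2*y^3 - x^2*y*z^2 + 4*x^2*y + y*z^2 - x*z - y
trace(a^3 b^2 a^-1 b^-1) = trace(a^3 b^2 a^-1)*trace(b) - trace(a^3 b^2 a^-1 b)  (eliminate b^-1) = -x^3*y^2*z + x^4*y + x^2*y^3 + x^2*y*z^2 + x*y^2*z - 5*x^2*y - y^3 - y*z^2 + x*z + 3*y
trace(b^-1 a^3 b^2 a^-1 b^-1) = trace(a^3 b^2 a^-1 b^-1)*trace(b) - trace(a^3 b^2 a^-1)  (eliminate b^-1) = -x^3*y^3*z + x^4*y^2 + x^2*y^4 + x^2*y^2*z^2 + x*y^3*z - 5*x^2*y^2 - y^4 - y^2*z^2 + x^2 + 4*y^2 - 2
and trace(b a^-1 b^-3 a^3 b) = trace(b^-1 a^3 b^2 a^-1 b^-1)*trace(b) - trace(b^-1 a^3 b^2 a^-1)  (eliminate b^-1) = -x^3*y^4*z + x^4*y^3 + x^2*y^5 + x^2*y^3*z^2 + x^3*y^2*z + x*y^4*z - x^4*y - 6*x^2*y^3 - x^2*y*z^2 - y^5 - y^3*z^2 - x*y^2*z + 6*x^2*y + 5*y^3 + y*z^2 - x*z - 5*y
next, trace(a^3 b a) = trace(a)*trace(a^2 b a) - trace(a^2 b)  (reduce the a square) = x^3*z - x^2*y - 2*x*z + y
trace(a b a b a^2) = trace(a)*trace(a b a b a) - trace(a b a b)  (reduce the a square) = x^2*z^2 - x*y*z - x^2 - z^2 + 2
trace(a^3 b a b a) = trace(a)*trace(a b a b a^2) - trace(a b a b a)  (reduce the a square) = x^3*z^2 - x^2*y*z - x^3 - 2*x*z^2 + y*z + 3*x
trace(b a b a b a) = trace(a b a b)*trace(a b) - trace(b a)  (split on a) = z^3 - 3*z
and trace(a b a b a b a) = trace(a)*trace(b a b a b a) - trace(b a b a b)  (reduce the a square) = x*z^3 - y*z^2 - 2*x*z + y
trace(a^3 b a b a b) = trace(a)*trace(a b a b a b a) - trace(a b a b a b)  (reduce the a square) = x^2*z^3 - x*y*z^2 - 2*x^2*z - z^3 + x*y + 3*z
trace(b^-1 a^3 b a b a) = trace(a^3 b a b a)*trace(b) - trace(a^3 b a b a b)  (eliminate b^-1) = x^3*y*z^2 - x^2*y^2*z - x^2*z^3 - x^3*y - x*y*z^2 + 2*x^2*z + y^2*z + z^3 + 2*x*y - 3*z
next, trace(b^-1 a^3 b a b a^-1) = trace(b^-1 a^3 b a b)*trace(a) - trace(b^-1 a^3 b a b a)  (eliminate a^-1) = -x^3*y*z^2 + x^4*z + x^2*y^2*z + x^2*z^3 + x*y*z^2 - 4*x^2*z - y^2*z - z^3 - x*y + 3*z
trace(a^3 b a b a^-1 b^-2) = trace(b^-1 a^3 b a b a^-1)*trace(b) - trace(b^-1 a^3 b a b a^-1 b)  (eliminate b^-1) = -x^3*y^2*z^2 + x^4*y*z + x^2*y^3*z + x^2*y*z^3 + x*y^2*z^2 - 4*x^2*y*z - y^3*z - y*z^3 - x*y^2 - x*z^2 + 4*y*z + x
and trace(b a^-1 b^-3 a^3 b a) = trace(a^3 b a b a^-1 b^-2)*trace(b) - trace(a^3 b a b a^-1 b^-1)  (eliminate b^-1) = -x^3*y^3*z^2 + x^4*y^2*z + x^2*y^4*z + x^2*y^2*z^3 + x^3*y*z^2 + x*y^3*z^2 - x^4*z - 5*x^2*y^2*z - x^2*z^3 - y^4*z - y^2*z^3 - x*y^3 - 2*x*y*z^2 + 4*x^2*z + 5*y^2*z + z^3 + 2*x*y - 3*z
trace(a^-1 b^-3 a^3 b a^-1 b) = trace(b a^-1 b^-3 a^3 b)*trace(a) - trace(b a^-1 b^-3 a^3 b a)  (eliminate a^-1) = -x^4*y^4*z + x^5*y^3 + x^3*y^5 + 2*x^3*y^3*z^2 - x^2*y^2*z^3 - x^5*y - 6*x^3*y^3 - 2*x^3*y*z^2 - x*y^5 - 2*x*y^3*z^2 + x^4*z + 4*x^2*y^2*z + x^2*z^3 + y^4*z + y^2*z^3 + 6*x^3*y + 6*x*y^3 + 3*x*y*z^2 - 5*x^2*z - 5*y^2*z - z^3 - 7*x*y + 3*z
next, trace(a^3) = trace(a)*trace(a^2) - trace(a)  (reduce the a square) = x^3 - 3*x
and trace(b^-1 a^3) = trace(a^3)*trace(b) - trace(a^3 b)  (eliminate b^-1) = x^3*y - x^2*z - 2*x*y + z
trace(b^-1 a^3 b a) = trace(a^3 b a)*trace(b) - trace(a^3 b a b)  (eliminate b^-1) = x^3*y*z - x^2*y^2 - x^2*z^2 - x*y*z + x^2 + y^2 + z^2 - 2
trace(b^-2 a^3 b a) = trace(b^-1 a^3 b a)*trace(b) - trace(b^-1 a^3 b a b)  (eliminate b^-1) = x^3*y^2*z - x^2*y^3 - x^2*y*z^2 - x^3*z - x*y^2*z + 2*x^2*y + y^3 + y*z^2 + 2*x*z - 3*y
trace(b^-2 a^3 b a^-1) = trace(b^-2 a^3 b)*trace(a) - trace(b^-2 a^3 b a)  (eliminate a^-1) = -x^3*y^2*z + x^4*y + x^2*y^3 + x^2*y*z^2 + x*y^2*z - 4*x^2*y - y^3 - y*z^2 - x*z + 3*y
trace(a^-1 b a^-2 b^-3 a^3 b) = trace(a^-1 b^-3 a^3 b a^-1 b)*trace(a) - trace(a^-1 b^-3 a^3 b a^-1 b a)  (eliminate a^-1) = -x^5*y^4*z + x^6*y^3 + x^4*y^5 + 2*x^4*y^3*z^2 - x^3*y^2*z^3 - x^6*y - 6*x^4*y^3 - 2*x^4*y*z^2 - x^2*y^5 - 2*x^2*y^3*z^2 + x^5*z + 5*x^3*y^2*z + x^3*z^3 + x*y^4*z + x*y^2*z^3 + 5*x^4*y + 5*x^2*y^3 + 2*x^2*y*z^2 - 5*x^3*z - 6*x*y^2*z - x*z^3 - 3*x^2*y + y^3 + y*z^2 + 4*x*z - 3*y
and trace(a^-2 b^-3 a^3 b^-1 a^-1 b) = trace(a^-1 b a^-2 b^-3 a^3)*trace(b) - trace(a^-1 b a^-2 b^-3 a^3 b)  (eliminate b^-1) = x^5*y^4*z - x^6*y^3 - x^4*y^5 - 2*x^4*y^3*z^2 - x^3*y^4*z + x^3*y^2*z^3 + x^6*y + 7*x^4*y^3 + 2*x^4*y*z^2 + 2*x^2*y^5 + 3*x^2*y^3*z^2 - x^5*z - 4*x^3*y^2*z - x^3*z^3 - x*y^4*z - x*y^2*z^3 - 6*x^4*y - 10*x^2*y^3 - 3*x^2*y*z^2 + 5*x^3*z + 6*x*y^2*z + x*z^3 + 7*x^2*y - y*z^2 - 4*x*z + y

x^5*y^4*z - x^6*y^3 - x^4*y^5 - 2*x^4*y^3*z^2 - x^3*y^4*z + x^3*y^2*z^3 + x^6*y + 7*x^4*y^3 + 2*x^4*y*z^2 + 2*x^2*y^5 + 3*x^2*y^3*z^2 - x^5*z - 4*x^3*y^2*z - x^3*z^3 - x*y^4*z - x*y^2*z^3 - 6*x^4*y - 10*x^2*y^3 - 3*x^2*y*z^2 + 5*x^3*z + 6*x*y^2*z + x*z^3 + 7*x^2*y - y*z^2 - 4*x*z + y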